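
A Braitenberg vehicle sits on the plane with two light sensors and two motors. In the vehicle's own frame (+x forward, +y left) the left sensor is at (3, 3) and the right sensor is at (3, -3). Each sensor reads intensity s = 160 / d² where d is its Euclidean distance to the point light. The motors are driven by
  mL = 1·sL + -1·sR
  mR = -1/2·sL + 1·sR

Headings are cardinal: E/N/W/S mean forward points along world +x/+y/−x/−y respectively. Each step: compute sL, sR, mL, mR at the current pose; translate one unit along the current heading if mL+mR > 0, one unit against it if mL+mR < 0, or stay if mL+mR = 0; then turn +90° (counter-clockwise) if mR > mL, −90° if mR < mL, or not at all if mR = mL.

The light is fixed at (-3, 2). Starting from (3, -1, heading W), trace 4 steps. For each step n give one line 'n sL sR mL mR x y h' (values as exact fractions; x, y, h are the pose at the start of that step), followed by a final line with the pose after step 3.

n=0: pose=(3,-1,W); sL=32/9, sR=160/9; mL=-128/9, mR=16; mL+mR=16/9 → advance +1; mR−mL=272/9 → turn +1·90°
n=1: pose=(2,-1,S); sL=8/5, sR=4; mL=-12/5, mR=16/5; mL+mR=4/5 → advance +1; mR−mL=28/5 → turn +1·90°
n=2: pose=(2,-2,E); sL=32/13, sR=160/113; mL=1536/1469, mR=272/1469; mL+mR=16/13 → advance +1; mR−mL=-1264/1469 → turn -1·90°
n=3: pose=(3,-2,S); sL=16/13, sR=80/29; mL=-576/377, mR=808/377; mL+mR=8/13 → advance +1; mR−mL=1384/377 → turn +1·90°

0 32/9 160/9 -128/9 16 3 -1 W
1 8/5 4 -12/5 16/5 2 -1 S
2 32/13 160/113 1536/1469 272/1469 2 -2 E
3 16/13 80/29 -576/377 808/377 3 -2 S
final 3 -3 E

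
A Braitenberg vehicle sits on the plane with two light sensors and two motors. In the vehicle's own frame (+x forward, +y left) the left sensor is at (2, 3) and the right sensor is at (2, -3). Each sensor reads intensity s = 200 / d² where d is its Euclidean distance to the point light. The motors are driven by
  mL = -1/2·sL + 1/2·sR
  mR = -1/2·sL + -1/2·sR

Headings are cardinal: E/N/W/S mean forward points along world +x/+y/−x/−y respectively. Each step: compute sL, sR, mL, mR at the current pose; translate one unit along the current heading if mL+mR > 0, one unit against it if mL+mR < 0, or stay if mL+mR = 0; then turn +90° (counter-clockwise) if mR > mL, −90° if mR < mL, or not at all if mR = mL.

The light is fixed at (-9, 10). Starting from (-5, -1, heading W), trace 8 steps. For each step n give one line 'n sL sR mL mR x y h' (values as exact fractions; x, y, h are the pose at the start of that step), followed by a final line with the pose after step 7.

n=0: pose=(-5,-1,W); sL=1, sR=50/17; mL=33/34, mR=-67/34; mL+mR=-1 → advance -1; mR−mL=-50/17 → turn -1·90°
n=1: pose=(-4,-1,N); sL=40/17, sR=40/29; mL=-240/493, mR=-920/493; mL+mR=-40/17 → advance -1; mR−mL=-40/29 → turn -1·90°
n=2: pose=(-4,-2,E); sL=20/13, sR=100/137; mL=-720/1781, mR=-2020/1781; mL+mR=-20/13 → advance -1; mR−mL=-100/137 → turn -1·90°
n=3: pose=(-5,-2,S); sL=40/49, sR=200/197; mL=960/9653, mR=-8840/9653; mL+mR=-40/49 → advance -1; mR−mL=-200/197 → turn -1·90°
n=4: pose=(-5,-1,W); sL=1, sR=50/17; mL=33/34, mR=-67/34; mL+mR=-1 → advance -1; mR−mL=-50/17 → turn -1·90°
n=5: pose=(-4,-1,N); sL=40/17, sR=40/29; mL=-240/493, mR=-920/493; mL+mR=-40/17 → advance -1; mR−mL=-40/29 → turn -1·90°
n=6: pose=(-4,-2,E); sL=20/13, sR=100/137; mL=-720/1781, mR=-2020/1781; mL+mR=-20/13 → advance -1; mR−mL=-100/137 → turn -1·90°
n=7: pose=(-5,-2,S); sL=40/49, sR=200/197; mL=960/9653, mR=-8840/9653; mL+mR=-40/49 → advance -1; mR−mL=-200/197 → turn -1·90°

0 1 50/17 33/34 -67/34 -5 -1 W
1 40/17 40/29 -240/493 -920/493 -4 -1 N
2 20/13 100/137 -720/1781 -2020/1781 -4 -2 E
3 40/49 200/197 960/9653 -8840/9653 -5 -2 S
4 1 50/17 33/34 -67/34 -5 -1 W
5 40/17 40/29 -240/493 -920/493 -4 -1 N
6 20/13 100/137 -720/1781 -2020/1781 -4 -2 E
7 40/49 200/197 960/9653 -8840/9653 -5 -2 S
final -5 -1 W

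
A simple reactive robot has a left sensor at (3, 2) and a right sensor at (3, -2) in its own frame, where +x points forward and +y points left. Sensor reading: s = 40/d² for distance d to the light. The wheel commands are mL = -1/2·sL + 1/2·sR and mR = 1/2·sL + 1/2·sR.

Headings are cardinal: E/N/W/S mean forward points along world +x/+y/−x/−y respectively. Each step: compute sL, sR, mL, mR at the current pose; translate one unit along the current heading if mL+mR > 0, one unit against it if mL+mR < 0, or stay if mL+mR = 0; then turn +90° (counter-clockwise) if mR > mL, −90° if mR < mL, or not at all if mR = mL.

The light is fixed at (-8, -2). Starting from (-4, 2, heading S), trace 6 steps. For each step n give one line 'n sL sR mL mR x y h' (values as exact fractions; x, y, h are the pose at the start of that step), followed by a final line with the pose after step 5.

n=0: pose=(-4,2,S); sL=40/37, sR=8; mL=128/37, mR=168/37; mL+mR=8 → advance +1; mR−mL=40/37 → turn +1·90°
n=1: pose=(-4,1,E); sL=20/37, sR=4/5; mL=24/185, mR=124/185; mL+mR=4/5 → advance +1; mR−mL=20/37 → turn +1·90°
n=2: pose=(-3,1,N); sL=8/9, sR=8/17; mL=-32/153, mR=104/153; mL+mR=8/17 → advance +1; mR−mL=8/9 → turn +1·90°
n=3: pose=(-3,2,W); sL=5, sR=1; mL=-2, mR=3; mL+mR=1 → advance +1; mR−mL=5 → turn +1·90°
n=4: pose=(-4,2,S); sL=40/37, sR=8; mL=128/37, mR=168/37; mL+mR=8 → advance +1; mR−mL=40/37 → turn +1·90°
n=5: pose=(-4,1,E); sL=20/37, sR=4/5; mL=24/185, mR=124/185; mL+mR=4/5 → advance +1; mR−mL=20/37 → turn +1·90°

0 40/37 8 128/37 168/37 -4 2 S
1 20/37 4/5 24/185 124/185 -4 1 E
2 8/9 8/17 -32/153 104/153 -3 1 N
3 5 1 -2 3 -3 2 W
4 40/37 8 128/37 168/37 -4 2 S
5 20/37 4/5 24/185 124/185 -4 1 E
final -3 1 N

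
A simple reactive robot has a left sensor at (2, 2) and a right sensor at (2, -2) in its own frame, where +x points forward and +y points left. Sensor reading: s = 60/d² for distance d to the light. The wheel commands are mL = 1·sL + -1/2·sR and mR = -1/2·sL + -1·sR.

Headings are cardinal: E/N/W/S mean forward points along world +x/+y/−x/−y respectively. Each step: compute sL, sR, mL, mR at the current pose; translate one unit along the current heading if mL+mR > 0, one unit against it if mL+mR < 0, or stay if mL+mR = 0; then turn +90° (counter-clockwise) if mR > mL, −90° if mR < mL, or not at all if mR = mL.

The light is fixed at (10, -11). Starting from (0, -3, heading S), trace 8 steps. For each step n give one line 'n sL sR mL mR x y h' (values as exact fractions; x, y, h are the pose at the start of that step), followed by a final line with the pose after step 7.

n=0: pose=(0,-3,S); sL=3/5, sR=1/3; mL=13/30, mR=-19/30; mL+mR=-1/5 → advance -1; mR−mL=-16/15 → turn -1·90°
n=1: pose=(0,-2,W); sL=60/193, sR=12/53; mL=2022/10229, mR=-3906/10229; mL+mR=-1884/10229 → advance -1; mR−mL=-5928/10229 → turn -1·90°
n=2: pose=(1,-2,N); sL=30/121, sR=6/17; mL=147/2057, mR=-981/2057; mL+mR=-834/2057 → advance -1; mR−mL=-1128/2057 → turn -1·90°
n=3: pose=(1,-3,E); sL=60/149, sR=12/17; mL=126/2533, mR=-2298/2533; mL+mR=-2172/2533 → advance -1; mR−mL=-2424/2533 → turn -1·90°
n=4: pose=(0,-3,S); sL=3/5, sR=1/3; mL=13/30, mR=-19/30; mL+mR=-1/5 → advance -1; mR−mL=-16/15 → turn -1·90°
n=5: pose=(0,-2,W); sL=60/193, sR=12/53; mL=2022/10229, mR=-3906/10229; mL+mR=-1884/10229 → advance -1; mR−mL=-5928/10229 → turn -1·90°
n=6: pose=(1,-2,N); sL=30/121, sR=6/17; mL=147/2057, mR=-981/2057; mL+mR=-834/2057 → advance -1; mR−mL=-1128/2057 → turn -1·90°
n=7: pose=(1,-3,E); sL=60/149, sR=12/17; mL=126/2533, mR=-2298/2533; mL+mR=-2172/2533 → advance -1; mR−mL=-2424/2533 → turn -1·90°

0 3/5 1/3 13/30 -19/30 0 -3 S
1 60/193 12/53 2022/10229 -3906/10229 0 -2 W
2 30/121 6/17 147/2057 -981/2057 1 -2 N
3 60/149 12/17 126/2533 -2298/2533 1 -3 E
4 3/5 1/3 13/30 -19/30 0 -3 S
5 60/193 12/53 2022/10229 -3906/10229 0 -2 W
6 30/121 6/17 147/2057 -981/2057 1 -2 N
7 60/149 12/17 126/2533 -2298/2533 1 -3 E
final 0 -3 S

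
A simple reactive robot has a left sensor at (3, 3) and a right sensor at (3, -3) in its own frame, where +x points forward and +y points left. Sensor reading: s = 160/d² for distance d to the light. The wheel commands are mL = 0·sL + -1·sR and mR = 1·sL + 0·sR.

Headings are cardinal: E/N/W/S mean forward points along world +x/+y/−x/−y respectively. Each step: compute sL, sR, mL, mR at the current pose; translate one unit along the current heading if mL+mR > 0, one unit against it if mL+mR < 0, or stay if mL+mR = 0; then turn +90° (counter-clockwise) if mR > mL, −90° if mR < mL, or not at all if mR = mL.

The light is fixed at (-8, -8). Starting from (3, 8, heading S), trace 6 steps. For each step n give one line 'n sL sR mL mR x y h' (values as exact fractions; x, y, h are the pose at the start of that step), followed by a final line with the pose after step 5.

0 32/73 160/233 -160/233 32/73 3 8 S
1 40/149 20/49 -20/49 40/149 3 9 E
2 160/449 160/569 -160/569 160/449 2 9 N
3 80/137 16/49 -16/49 80/137 2 10 W
4 160/369 160/261 -160/261 160/369 1 10 S
5 40/157 2/5 -2/5 40/157 1 11 E
final 0 11 N

n=0: pose=(3,8,S); sL=32/73, sR=160/233; mL=-160/233, mR=32/73; mL+mR=-4224/17009 → advance -1; mR−mL=19136/17009 → turn +1·90°
n=1: pose=(3,9,E); sL=40/149, sR=20/49; mL=-20/49, mR=40/149; mL+mR=-1020/7301 → advance -1; mR−mL=4940/7301 → turn +1·90°
n=2: pose=(2,9,N); sL=160/449, sR=160/569; mL=-160/569, mR=160/449; mL+mR=19200/255481 → advance +1; mR−mL=162880/255481 → turn +1·90°
n=3: pose=(2,10,W); sL=80/137, sR=16/49; mL=-16/49, mR=80/137; mL+mR=1728/6713 → advance +1; mR−mL=6112/6713 → turn +1·90°
n=4: pose=(1,10,S); sL=160/369, sR=160/261; mL=-160/261, mR=160/369; mL+mR=-640/3567 → advance -1; mR−mL=11200/10701 → turn +1·90°
n=5: pose=(1,11,E); sL=40/157, sR=2/5; mL=-2/5, mR=40/157; mL+mR=-114/785 → advance -1; mR−mL=514/785 → turn +1·90°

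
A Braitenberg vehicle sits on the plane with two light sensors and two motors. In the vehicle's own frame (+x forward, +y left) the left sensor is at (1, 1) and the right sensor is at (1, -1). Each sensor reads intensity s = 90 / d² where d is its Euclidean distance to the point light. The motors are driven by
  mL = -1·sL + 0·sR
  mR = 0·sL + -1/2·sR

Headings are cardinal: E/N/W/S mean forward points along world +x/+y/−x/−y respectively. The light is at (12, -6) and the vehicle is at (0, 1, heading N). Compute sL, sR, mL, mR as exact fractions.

90/233 18/37 -90/233 -9/37

left sensor world pos  = (-1, 2); dL² = 233
right sensor world pos = (1, 2); dR² = 185
sL = 90/233 = 90/233
sR = 90/185 = 18/37
mL = -1·sL + 0·sR = -90/233
mR = 0·sL + -1/2·sR = -9/37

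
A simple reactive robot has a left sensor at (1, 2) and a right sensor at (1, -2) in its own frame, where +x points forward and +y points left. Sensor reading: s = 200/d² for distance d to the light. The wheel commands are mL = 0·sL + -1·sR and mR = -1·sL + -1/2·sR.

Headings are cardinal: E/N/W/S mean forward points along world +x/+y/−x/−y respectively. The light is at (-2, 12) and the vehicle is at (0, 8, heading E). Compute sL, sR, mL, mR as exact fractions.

200/13 40/9 -40/9 -2060/117

left sensor world pos  = (1, 10); dL² = 13
right sensor world pos = (1, 6); dR² = 45
sL = 200/13 = 200/13
sR = 200/45 = 40/9
mL = 0·sL + -1·sR = -40/9
mR = -1·sL + -1/2·sR = -2060/117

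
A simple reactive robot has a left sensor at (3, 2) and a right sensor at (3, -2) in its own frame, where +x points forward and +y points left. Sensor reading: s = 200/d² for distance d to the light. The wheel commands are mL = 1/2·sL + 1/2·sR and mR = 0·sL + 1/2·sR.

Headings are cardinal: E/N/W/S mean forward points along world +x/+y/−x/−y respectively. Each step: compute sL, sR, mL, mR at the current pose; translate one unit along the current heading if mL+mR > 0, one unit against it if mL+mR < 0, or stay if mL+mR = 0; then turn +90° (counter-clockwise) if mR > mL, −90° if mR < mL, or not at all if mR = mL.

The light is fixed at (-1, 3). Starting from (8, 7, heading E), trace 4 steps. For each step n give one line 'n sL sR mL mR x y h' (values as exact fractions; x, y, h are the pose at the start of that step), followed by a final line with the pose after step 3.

n=0: pose=(8,7,E); sL=10/9, sR=50/37; mL=410/333, mR=25/37; mL+mR=635/333 → advance +1; mR−mL=-5/9 → turn -1·90°
n=1: pose=(9,7,S); sL=40/29, sR=40/13; mL=840/377, mR=20/13; mL+mR=1420/377 → advance +1; mR−mL=-20/29 → turn -1·90°
n=2: pose=(9,6,W); sL=4, sR=100/37; mL=124/37, mR=50/37; mL+mR=174/37 → advance +1; mR−mL=-2 → turn -1·90°
n=3: pose=(8,6,N); sL=40/17, sR=200/157; mL=4840/2669, mR=100/157; mL+mR=6540/2669 → advance +1; mR−mL=-20/17 → turn -1·90°

0 10/9 50/37 410/333 25/37 8 7 E
1 40/29 40/13 840/377 20/13 9 7 S
2 4 100/37 124/37 50/37 9 6 W
3 40/17 200/157 4840/2669 100/157 8 6 N
final 8 7 E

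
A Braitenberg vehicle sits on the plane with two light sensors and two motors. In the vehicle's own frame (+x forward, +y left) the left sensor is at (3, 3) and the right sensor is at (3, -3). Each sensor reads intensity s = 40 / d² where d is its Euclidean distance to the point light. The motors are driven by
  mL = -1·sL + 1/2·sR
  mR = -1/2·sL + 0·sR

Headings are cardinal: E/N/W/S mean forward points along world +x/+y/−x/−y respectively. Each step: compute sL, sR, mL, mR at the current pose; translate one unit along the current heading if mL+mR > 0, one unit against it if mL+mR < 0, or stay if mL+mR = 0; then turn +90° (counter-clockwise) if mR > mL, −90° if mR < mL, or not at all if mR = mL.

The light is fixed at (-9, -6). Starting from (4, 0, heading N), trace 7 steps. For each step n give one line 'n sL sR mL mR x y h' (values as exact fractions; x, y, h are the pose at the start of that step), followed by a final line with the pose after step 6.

n=0: pose=(4,0,N); sL=40/181, sR=40/337; mL=-9860/60997, mR=-20/181; mL+mR=-16600/60997 → advance -1; mR−mL=3120/60997 → turn +1·90°
n=1: pose=(4,-1,W); sL=5/13, sR=10/41; mL=-140/533, mR=-5/26; mL+mR=-485/1066 → advance -1; mR−mL=75/1066 → turn +1·90°
n=2: pose=(5,-1,S); sL=40/293, sR=8/25; mL=172/7325, mR=-20/293; mL+mR=-328/7325 → advance -1; mR−mL=-672/7325 → turn -1·90°
n=3: pose=(5,0,W); sL=4/13, sR=20/101; mL=-274/1313, mR=-2/13; mL+mR=-476/1313 → advance -1; mR−mL=72/1313 → turn +1·90°
n=4: pose=(6,0,S); sL=40/333, sR=40/153; mL=20/1887, mR=-20/333; mL+mR=-280/5661 → advance -1; mR−mL=-400/5661 → turn -1·90°
n=5: pose=(6,1,W); sL=1/4, sR=10/61; mL=-41/244, mR=-1/8; mL+mR=-143/488 → advance -1; mR−mL=21/488 → turn +1·90°
n=6: pose=(7,1,S); sL=40/377, sR=8/37; mL=28/13949, mR=-20/377; mL+mR=-712/13949 → advance -1; mR−mL=-768/13949 → turn -1·90°

0 40/181 40/337 -9860/60997 -20/181 4 0 N
1 5/13 10/41 -140/533 -5/26 4 -1 W
2 40/293 8/25 172/7325 -20/293 5 -1 S
3 4/13 20/101 -274/1313 -2/13 5 0 W
4 40/333 40/153 20/1887 -20/333 6 0 S
5 1/4 10/61 -41/244 -1/8 6 1 W
6 40/377 8/37 28/13949 -20/377 7 1 S
final 7 2 W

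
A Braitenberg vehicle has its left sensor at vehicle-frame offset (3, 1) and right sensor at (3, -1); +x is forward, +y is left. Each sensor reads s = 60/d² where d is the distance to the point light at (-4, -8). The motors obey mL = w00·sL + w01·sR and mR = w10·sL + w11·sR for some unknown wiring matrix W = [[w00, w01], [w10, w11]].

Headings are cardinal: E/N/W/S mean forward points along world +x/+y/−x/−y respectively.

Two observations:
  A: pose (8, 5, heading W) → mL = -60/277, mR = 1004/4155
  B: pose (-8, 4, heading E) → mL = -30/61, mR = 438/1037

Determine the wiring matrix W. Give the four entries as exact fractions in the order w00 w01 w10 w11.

0 -1 1/2 1/2

obs A: pose=(8,5,W) → sL=4/15, sR=60/277, mL=-60/277, mR=1004/4155
obs B: pose=(-8,4,E) → sL=6/17, sR=30/61, mL=-30/61, mR=438/1037
sensor matrix S = [[4/15, 60/277], [6/17, 30/61]]; det S = 15712/287249
solve [mL_A; mL_B] = S·[w00; w01] and [mR_A; mR_B] = S·[w10; w11]:
  w00 = 0, w01 = -1, w10 = 1/2, w11 = 1/2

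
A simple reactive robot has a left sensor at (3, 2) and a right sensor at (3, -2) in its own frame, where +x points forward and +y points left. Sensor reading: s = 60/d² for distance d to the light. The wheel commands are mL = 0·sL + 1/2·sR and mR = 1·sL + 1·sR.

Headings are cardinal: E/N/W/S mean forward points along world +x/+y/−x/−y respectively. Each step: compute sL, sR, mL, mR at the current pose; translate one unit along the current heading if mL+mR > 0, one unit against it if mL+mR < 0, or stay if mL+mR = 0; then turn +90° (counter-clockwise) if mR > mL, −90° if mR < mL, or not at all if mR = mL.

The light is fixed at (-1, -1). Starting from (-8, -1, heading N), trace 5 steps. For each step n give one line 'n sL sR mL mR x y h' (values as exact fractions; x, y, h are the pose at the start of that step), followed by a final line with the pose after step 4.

n=0: pose=(-8,-1,N); sL=2/3, sR=30/17; mL=15/17, mR=124/51; mL+mR=169/51 → advance +1; mR−mL=79/51 → turn +1·90°
n=1: pose=(-8,0,W); sL=60/101, sR=60/109; mL=30/109, mR=12600/11009; mL+mR=15630/11009 → advance +1; mR−mL=9570/11009 → turn +1·90°
n=2: pose=(-9,0,S); sL=3/2, sR=15/26; mL=15/52, mR=27/13; mL+mR=123/52 → advance +1; mR−mL=93/52 → turn +1·90°
n=3: pose=(-9,-1,E); sL=60/29, sR=60/29; mL=30/29, mR=120/29; mL+mR=150/29 → advance +1; mR−mL=90/29 → turn +1·90°
n=4: pose=(-8,-1,N); sL=2/3, sR=30/17; mL=15/17, mR=124/51; mL+mR=169/51 → advance +1; mR−mL=79/51 → turn +1·90°

0 2/3 30/17 15/17 124/51 -8 -1 N
1 60/101 60/109 30/109 12600/11009 -8 0 W
2 3/2 15/26 15/52 27/13 -9 0 S
3 60/29 60/29 30/29 120/29 -9 -1 E
4 2/3 30/17 15/17 124/51 -8 -1 N
final -8 0 W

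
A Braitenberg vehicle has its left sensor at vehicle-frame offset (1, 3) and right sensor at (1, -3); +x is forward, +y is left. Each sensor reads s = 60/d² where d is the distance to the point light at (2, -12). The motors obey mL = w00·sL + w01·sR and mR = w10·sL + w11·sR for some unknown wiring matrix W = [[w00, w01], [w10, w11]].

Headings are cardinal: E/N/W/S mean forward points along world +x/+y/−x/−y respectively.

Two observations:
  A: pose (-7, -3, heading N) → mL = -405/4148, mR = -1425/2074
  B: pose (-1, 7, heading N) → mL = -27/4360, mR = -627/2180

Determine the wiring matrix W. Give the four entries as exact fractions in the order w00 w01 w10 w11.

obs A: pose=(-7,-3,N) → sL=15/61, sR=15/34, mL=-405/4148, mR=-1425/2074
obs B: pose=(-1,7,N) → sL=15/109, sR=3/20, mL=-27/4360, mR=-627/2180
sensor matrix S = [[15/61, 15/34], [15/109, 3/20]]; det S = -10773/452132
solve [mL_A; mL_B] = S·[w00; w01] and [mR_A; mR_B] = S·[w10; w11]:
  w00 = 1/2, w01 = -1/2, w10 = -1, w11 = -1

1/2 -1/2 -1 -1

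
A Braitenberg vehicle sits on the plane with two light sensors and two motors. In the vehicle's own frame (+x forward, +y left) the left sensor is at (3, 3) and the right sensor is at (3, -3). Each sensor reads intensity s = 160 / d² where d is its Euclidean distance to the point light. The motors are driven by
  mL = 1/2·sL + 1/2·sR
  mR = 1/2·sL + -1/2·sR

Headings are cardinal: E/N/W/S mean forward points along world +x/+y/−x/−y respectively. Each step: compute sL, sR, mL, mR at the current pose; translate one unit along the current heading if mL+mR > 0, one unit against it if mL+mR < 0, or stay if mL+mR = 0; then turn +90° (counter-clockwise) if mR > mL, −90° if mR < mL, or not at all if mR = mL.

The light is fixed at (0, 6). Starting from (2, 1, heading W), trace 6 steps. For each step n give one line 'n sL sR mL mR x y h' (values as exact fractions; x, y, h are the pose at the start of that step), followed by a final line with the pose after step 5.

n=0: pose=(2,1,W); sL=32/13, sR=32; mL=224/13, mR=-192/13; mL+mR=32/13 → advance +1; mR−mL=-32 → turn -1·90°
n=1: pose=(1,1,N); sL=20, sR=8; mL=14, mR=6; mL+mR=20 → advance +1; mR−mL=-8 → turn -1·90°
n=2: pose=(1,2,E); sL=160/17, sR=32/13; mL=1312/221, mR=768/221; mL+mR=160/17 → advance +1; mR−mL=-32/13 → turn -1·90°
n=3: pose=(2,2,S); sL=80/37, sR=16/5; mL=496/185, mR=-96/185; mL+mR=80/37 → advance +1; mR−mL=-16/5 → turn -1·90°
n=4: pose=(2,1,W); sL=32/13, sR=32; mL=224/13, mR=-192/13; mL+mR=32/13 → advance +1; mR−mL=-32 → turn -1·90°
n=5: pose=(1,1,N); sL=20, sR=8; mL=14, mR=6; mL+mR=20 → advance +1; mR−mL=-8 → turn -1·90°

0 32/13 32 224/13 -192/13 2 1 W
1 20 8 14 6 1 1 N
2 160/17 32/13 1312/221 768/221 1 2 E
3 80/37 16/5 496/185 -96/185 2 2 S
4 32/13 32 224/13 -192/13 2 1 W
5 20 8 14 6 1 1 N
final 1 2 E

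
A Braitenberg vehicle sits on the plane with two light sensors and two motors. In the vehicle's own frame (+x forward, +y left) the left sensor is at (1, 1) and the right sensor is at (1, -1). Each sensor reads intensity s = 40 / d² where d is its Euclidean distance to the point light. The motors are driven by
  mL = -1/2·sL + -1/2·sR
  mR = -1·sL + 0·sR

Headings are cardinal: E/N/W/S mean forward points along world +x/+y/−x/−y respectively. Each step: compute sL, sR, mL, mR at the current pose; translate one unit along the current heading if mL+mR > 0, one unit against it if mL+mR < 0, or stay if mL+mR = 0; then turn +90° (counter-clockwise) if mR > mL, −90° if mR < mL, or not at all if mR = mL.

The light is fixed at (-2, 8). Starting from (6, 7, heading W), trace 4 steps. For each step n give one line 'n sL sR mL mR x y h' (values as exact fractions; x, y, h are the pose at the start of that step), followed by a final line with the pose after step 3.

n=0: pose=(6,7,W); sL=40/53, sR=40/49; mL=-2040/2597, mR=-40/53; mL+mR=-4000/2597 → advance -1; mR−mL=80/2597 → turn +1·90°
n=1: pose=(7,7,S); sL=5/13, sR=10/17; mL=-215/442, mR=-5/13; mL+mR=-385/442 → advance -1; mR−mL=45/442 → turn +1·90°
n=2: pose=(7,8,E); sL=40/101, sR=40/101; mL=-40/101, mR=-40/101; mL+mR=-80/101 → advance -1; mR−mL=0 → turn +0·90°
n=3: pose=(6,8,E); sL=20/41, sR=20/41; mL=-20/41, mR=-20/41; mL+mR=-40/41 → advance -1; mR−mL=0 → turn +0·90°

0 40/53 40/49 -2040/2597 -40/53 6 7 W
1 5/13 10/17 -215/442 -5/13 7 7 S
2 40/101 40/101 -40/101 -40/101 7 8 E
3 20/41 20/41 -20/41 -20/41 6 8 E
final 5 8 E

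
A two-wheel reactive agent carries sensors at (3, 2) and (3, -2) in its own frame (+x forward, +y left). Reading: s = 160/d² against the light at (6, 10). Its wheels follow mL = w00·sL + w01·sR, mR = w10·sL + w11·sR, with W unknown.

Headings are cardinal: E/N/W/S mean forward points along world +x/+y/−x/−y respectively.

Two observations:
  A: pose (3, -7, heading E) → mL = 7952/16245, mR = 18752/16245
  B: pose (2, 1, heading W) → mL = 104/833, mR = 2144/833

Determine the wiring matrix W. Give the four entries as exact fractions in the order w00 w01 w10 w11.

obs A: pose=(3,-7,E) → sL=32/45, sR=160/361, mL=7952/16245, mR=18752/16245
obs B: pose=(2,1,W) → sL=16/17, sR=80/49, mL=104/833, mR=2144/833
sensor matrix S = [[32/45, 160/361], [16/17, 80/49]]; det S = 2013184/2706417
solve [mL_A; mL_B] = S·[w00; w01] and [mR_A; mR_B] = S·[w10; w11]:
  w00 = 1, w01 = -1/2, w10 = 1, w11 = 1

1 -1/2 1 1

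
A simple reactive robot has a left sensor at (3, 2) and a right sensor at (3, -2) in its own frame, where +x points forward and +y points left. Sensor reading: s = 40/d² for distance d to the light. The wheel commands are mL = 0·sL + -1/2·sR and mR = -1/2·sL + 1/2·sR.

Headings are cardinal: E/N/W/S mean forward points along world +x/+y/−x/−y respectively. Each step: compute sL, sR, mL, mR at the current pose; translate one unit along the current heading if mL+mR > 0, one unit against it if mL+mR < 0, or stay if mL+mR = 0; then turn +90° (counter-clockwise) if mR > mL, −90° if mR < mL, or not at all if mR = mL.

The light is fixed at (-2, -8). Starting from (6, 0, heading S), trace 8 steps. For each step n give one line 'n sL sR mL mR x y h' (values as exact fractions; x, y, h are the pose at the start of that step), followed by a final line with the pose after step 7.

0 8/25 40/61 -20/61 256/1525 6 0 S
1 20/121 4/17 -2/17 72/2057 6 1 E
2 40/169 8/45 -4/45 -224/7605 5 1 N
3 10/13 10/29 -5/29 -80/377 5 0 W
4 40/157 40/221 -20/221 -1280/34697 6 0 N
5 4/5 20/53 -10/53 -56/265 6 -1 W
6 40/149 40/221 -20/221 -1440/32929 7 -1 N
7 10/13 2/5 -1/5 -12/65 7 -2 W
final 8 -2 S

n=0: pose=(6,0,S); sL=8/25, sR=40/61; mL=-20/61, mR=256/1525; mL+mR=-4/25 → advance -1; mR−mL=756/1525 → turn +1·90°
n=1: pose=(6,1,E); sL=20/121, sR=4/17; mL=-2/17, mR=72/2057; mL+mR=-10/121 → advance -1; mR−mL=314/2057 → turn +1·90°
n=2: pose=(5,1,N); sL=40/169, sR=8/45; mL=-4/45, mR=-224/7605; mL+mR=-20/169 → advance -1; mR−mL=452/7605 → turn +1·90°
n=3: pose=(5,0,W); sL=10/13, sR=10/29; mL=-5/29, mR=-80/377; mL+mR=-5/13 → advance -1; mR−mL=-15/377 → turn -1·90°
n=4: pose=(6,0,N); sL=40/157, sR=40/221; mL=-20/221, mR=-1280/34697; mL+mR=-20/157 → advance -1; mR−mL=1860/34697 → turn +1·90°
n=5: pose=(6,-1,W); sL=4/5, sR=20/53; mL=-10/53, mR=-56/265; mL+mR=-2/5 → advance -1; mR−mL=-6/265 → turn -1·90°
n=6: pose=(7,-1,N); sL=40/149, sR=40/221; mL=-20/221, mR=-1440/32929; mL+mR=-20/149 → advance -1; mR−mL=1540/32929 → turn +1·90°
n=7: pose=(7,-2,W); sL=10/13, sR=2/5; mL=-1/5, mR=-12/65; mL+mR=-5/13 → advance -1; mR−mL=1/65 → turn +1·90°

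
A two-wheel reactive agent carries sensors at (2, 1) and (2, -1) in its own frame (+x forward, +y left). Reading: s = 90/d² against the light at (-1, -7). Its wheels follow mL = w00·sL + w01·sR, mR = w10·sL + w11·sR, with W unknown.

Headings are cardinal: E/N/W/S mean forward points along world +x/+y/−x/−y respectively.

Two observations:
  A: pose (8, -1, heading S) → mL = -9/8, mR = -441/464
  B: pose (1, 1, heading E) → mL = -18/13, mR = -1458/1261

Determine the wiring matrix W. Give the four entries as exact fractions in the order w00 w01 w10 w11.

obs A: pose=(8,-1,S) → sL=45/58, sR=9/8, mL=-9/8, mR=-441/464
obs B: pose=(1,1,E) → sL=90/97, sR=18/13, mL=-18/13, mR=-1458/1261
sensor matrix S = [[45/58, 9/8], [90/97, 18/13]]; det S = 4455/146276
solve [mL_A; mL_B] = S·[w00; w01] and [mR_A; mR_B] = S·[w10; w11]:
  w00 = 0, w01 = -1, w10 = -1/2, w11 = -1/2

0 -1 -1/2 -1/2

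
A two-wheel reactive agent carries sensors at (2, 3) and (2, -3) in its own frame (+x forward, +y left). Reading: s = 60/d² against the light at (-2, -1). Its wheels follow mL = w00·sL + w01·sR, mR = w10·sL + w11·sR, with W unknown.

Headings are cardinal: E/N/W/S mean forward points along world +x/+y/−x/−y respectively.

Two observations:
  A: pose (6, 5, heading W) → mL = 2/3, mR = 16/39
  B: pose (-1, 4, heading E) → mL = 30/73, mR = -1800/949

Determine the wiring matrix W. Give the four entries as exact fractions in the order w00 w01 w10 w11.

obs A: pose=(6,5,W) → sL=4/3, sR=20/39, mL=2/3, mR=16/39
obs B: pose=(-1,4,E) → sL=60/73, sR=60/13, mL=30/73, mR=-1800/949
sensor matrix S = [[4/3, 20/39], [60/73, 60/13]]; det S = 5440/949
solve [mL_A; mL_B] = S·[w00; w01] and [mR_A; mR_B] = S·[w10; w11]:
  w00 = 1/2, w01 = 0, w10 = 1/2, w11 = -1/2

1/2 0 1/2 -1/2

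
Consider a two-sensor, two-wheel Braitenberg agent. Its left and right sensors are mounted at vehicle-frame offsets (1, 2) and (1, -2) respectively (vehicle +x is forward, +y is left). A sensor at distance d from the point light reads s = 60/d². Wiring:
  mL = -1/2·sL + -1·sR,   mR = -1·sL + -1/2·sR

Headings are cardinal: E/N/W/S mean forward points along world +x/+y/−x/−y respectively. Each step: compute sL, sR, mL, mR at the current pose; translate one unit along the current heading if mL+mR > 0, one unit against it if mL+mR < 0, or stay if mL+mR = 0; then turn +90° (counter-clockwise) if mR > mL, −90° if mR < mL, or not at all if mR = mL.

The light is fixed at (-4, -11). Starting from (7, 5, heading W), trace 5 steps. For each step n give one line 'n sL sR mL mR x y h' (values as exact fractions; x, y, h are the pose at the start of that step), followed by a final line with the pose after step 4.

n=0: pose=(7,5,W); sL=15/74, sR=15/106; mL=-1905/7844, mR=-2145/7844; mL+mR=-2025/3922 → advance -1; mR−mL=-60/1961 → turn -1·90°
n=1: pose=(8,5,N); sL=60/389, sR=12/97; mL=-7578/37733, mR=-8154/37733; mL+mR=-15732/37733 → advance -1; mR−mL=-576/37733 → turn -1·90°
n=2: pose=(8,4,E); sL=30/229, sR=30/169; mL=-9405/38701, mR=-8505/38701; mL+mR=-17910/38701 → advance -1; mR−mL=900/38701 → turn +1·90°
n=3: pose=(7,4,N); sL=60/337, sR=12/85; mL=-6594/28645, mR=-7122/28645; mL+mR=-13716/28645 → advance -1; mR−mL=-528/28645 → turn -1·90°
n=4: pose=(7,3,E); sL=3/20, sR=5/24; mL=-17/60, mR=-61/240; mL+mR=-43/80 → advance -1; mR−mL=7/240 → turn +1·90°

0 15/74 15/106 -1905/7844 -2145/7844 7 5 W
1 60/389 12/97 -7578/37733 -8154/37733 8 5 N
2 30/229 30/169 -9405/38701 -8505/38701 8 4 E
3 60/337 12/85 -6594/28645 -7122/28645 7 4 N
4 3/20 5/24 -17/60 -61/240 7 3 E
final 6 3 N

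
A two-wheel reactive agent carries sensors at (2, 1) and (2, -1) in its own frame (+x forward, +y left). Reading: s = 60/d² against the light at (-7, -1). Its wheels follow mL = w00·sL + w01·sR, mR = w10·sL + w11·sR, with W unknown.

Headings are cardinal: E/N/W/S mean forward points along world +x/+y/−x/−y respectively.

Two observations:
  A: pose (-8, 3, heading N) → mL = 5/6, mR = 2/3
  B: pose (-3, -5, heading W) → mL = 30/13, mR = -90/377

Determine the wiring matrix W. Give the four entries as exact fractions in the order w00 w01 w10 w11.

obs A: pose=(-8,3,N) → sL=3/2, sR=5/3, mL=5/6, mR=2/3
obs B: pose=(-3,-5,W) → sL=60/29, sR=60/13, mL=30/13, mR=-90/377
sensor matrix S = [[3/2, 5/3], [60/29, 60/13]]; det S = 1310/377
solve [mL_A; mL_B] = S·[w00; w01] and [mR_A; mR_B] = S·[w10; w11]:
  w00 = 0, w01 = 1/2, w10 = 1, w11 = -1/2

0 1/2 1 -1/2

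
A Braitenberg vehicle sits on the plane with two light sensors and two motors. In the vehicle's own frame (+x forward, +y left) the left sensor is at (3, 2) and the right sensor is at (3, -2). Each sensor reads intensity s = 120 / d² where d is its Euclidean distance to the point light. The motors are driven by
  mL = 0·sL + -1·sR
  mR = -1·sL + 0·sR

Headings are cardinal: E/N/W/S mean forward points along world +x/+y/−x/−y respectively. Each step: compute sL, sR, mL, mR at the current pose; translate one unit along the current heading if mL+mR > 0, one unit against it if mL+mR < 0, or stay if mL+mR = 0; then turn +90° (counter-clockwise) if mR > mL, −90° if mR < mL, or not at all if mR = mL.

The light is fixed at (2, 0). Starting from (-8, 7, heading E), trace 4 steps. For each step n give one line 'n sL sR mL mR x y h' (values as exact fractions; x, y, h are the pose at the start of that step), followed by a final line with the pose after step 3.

0 12/13 60/37 -60/37 -12/13 -8 7 E
1 120/269 120/181 -120/181 -120/269 -9 7 N
2 30/53 6/13 -6/13 -30/53 -9 6 W
3 8/15 24/29 -24/29 -8/15 -8 6 N
final -8 5 W

n=0: pose=(-8,7,E); sL=12/13, sR=60/37; mL=-60/37, mR=-12/13; mL+mR=-1224/481 → advance -1; mR−mL=336/481 → turn +1·90°
n=1: pose=(-9,7,N); sL=120/269, sR=120/181; mL=-120/181, mR=-120/269; mL+mR=-54000/48689 → advance -1; mR−mL=10560/48689 → turn +1·90°
n=2: pose=(-9,6,W); sL=30/53, sR=6/13; mL=-6/13, mR=-30/53; mL+mR=-708/689 → advance -1; mR−mL=-72/689 → turn -1·90°
n=3: pose=(-8,6,N); sL=8/15, sR=24/29; mL=-24/29, mR=-8/15; mL+mR=-592/435 → advance -1; mR−mL=128/435 → turn +1·90°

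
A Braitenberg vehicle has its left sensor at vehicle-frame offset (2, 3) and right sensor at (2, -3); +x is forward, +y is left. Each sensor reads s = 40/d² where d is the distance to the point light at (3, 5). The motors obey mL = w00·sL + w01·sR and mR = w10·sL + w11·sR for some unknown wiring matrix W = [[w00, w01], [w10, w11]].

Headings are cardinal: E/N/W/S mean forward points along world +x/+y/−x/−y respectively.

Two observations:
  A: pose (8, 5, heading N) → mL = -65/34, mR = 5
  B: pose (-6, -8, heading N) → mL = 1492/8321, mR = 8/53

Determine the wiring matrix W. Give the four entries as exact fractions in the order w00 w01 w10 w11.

obs A: pose=(8,5,N) → sL=5, sR=10/17, mL=-65/34, mR=5
obs B: pose=(-6,-8,N) → sL=8/53, sR=40/157, mL=1492/8321, mR=8/53
sensor matrix S = [[5, 10/17], [8/53, 40/157]]; det S = 167640/141457
solve [mL_A; mL_B] = S·[w00; w01] and [mR_A; mR_B] = S·[w10; w11]:
  w00 = -1/2, w01 = 1, w10 = 1, w11 = 0

-1/2 1 1 0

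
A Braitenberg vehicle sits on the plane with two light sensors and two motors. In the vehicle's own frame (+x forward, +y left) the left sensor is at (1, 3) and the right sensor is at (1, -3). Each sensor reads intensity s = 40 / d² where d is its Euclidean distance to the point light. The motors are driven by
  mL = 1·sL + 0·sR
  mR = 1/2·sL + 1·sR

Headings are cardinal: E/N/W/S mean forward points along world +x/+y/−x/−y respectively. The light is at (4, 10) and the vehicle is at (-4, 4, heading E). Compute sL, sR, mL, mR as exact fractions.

20/29 4/13 20/29 246/377

left sensor world pos  = (-3, 7); dL² = 58
right sensor world pos = (-3, 1); dR² = 130
sL = 40/58 = 20/29
sR = 40/130 = 4/13
mL = 1·sL + 0·sR = 20/29
mR = 1/2·sL + 1·sR = 246/377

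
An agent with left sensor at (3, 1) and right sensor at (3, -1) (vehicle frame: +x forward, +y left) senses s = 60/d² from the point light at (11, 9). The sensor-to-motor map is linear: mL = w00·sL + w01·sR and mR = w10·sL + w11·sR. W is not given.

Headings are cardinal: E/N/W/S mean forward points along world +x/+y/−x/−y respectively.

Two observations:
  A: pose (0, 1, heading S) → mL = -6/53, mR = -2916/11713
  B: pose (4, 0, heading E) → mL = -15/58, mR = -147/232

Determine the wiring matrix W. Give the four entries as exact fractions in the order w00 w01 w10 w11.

0 -1/2 -1/2 -1/2

obs A: pose=(0,1,S) → sL=60/221, sR=12/53, mL=-6/53, mR=-2916/11713
obs B: pose=(4,0,E) → sL=3/4, sR=15/29, mL=-15/58, mR=-147/232
sensor matrix S = [[60/221, 12/53], [3/4, 15/29]]; det S = -9981/339677
solve [mL_A; mL_B] = S·[w00; w01] and [mR_A; mR_B] = S·[w10; w11]:
  w00 = 0, w01 = -1/2, w10 = -1/2, w11 = -1/2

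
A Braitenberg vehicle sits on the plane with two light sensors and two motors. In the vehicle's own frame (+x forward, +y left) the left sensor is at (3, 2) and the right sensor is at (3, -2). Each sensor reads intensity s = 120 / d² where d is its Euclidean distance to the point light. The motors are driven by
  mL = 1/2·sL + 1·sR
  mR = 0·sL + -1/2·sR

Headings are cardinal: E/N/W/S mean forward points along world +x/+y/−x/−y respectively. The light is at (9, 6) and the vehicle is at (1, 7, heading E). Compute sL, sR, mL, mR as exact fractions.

60/17 60/13 1410/221 -30/13

left sensor world pos  = (4, 9); dL² = 34
right sensor world pos = (4, 5); dR² = 26
sL = 120/34 = 60/17
sR = 120/26 = 60/13
mL = 1/2·sL + 1·sR = 1410/221
mR = 0·sL + -1/2·sR = -30/13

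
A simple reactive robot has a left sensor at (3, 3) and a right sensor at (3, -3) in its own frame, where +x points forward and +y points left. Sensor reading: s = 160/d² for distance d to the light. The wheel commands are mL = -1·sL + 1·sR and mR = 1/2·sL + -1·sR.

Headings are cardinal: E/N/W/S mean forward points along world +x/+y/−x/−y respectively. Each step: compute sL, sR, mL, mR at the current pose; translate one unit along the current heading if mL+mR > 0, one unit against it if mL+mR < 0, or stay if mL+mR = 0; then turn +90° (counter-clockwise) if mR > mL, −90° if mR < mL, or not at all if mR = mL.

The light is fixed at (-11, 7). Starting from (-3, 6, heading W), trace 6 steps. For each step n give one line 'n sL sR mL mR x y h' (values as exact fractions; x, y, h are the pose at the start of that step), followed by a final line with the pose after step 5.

0 160/41 160/29 1920/1189 -4240/1189 -3 6 W
1 4 40/37 -108/37 34/37 -2 6 N
2 160/61 160/37 3840/2257 -6800/2257 -2 5 W
3 16/5 16/17 -192/85 56/85 -1 5 N
4 32/17 160/49 1152/833 -1936/833 -1 4 W
5 5/2 40/49 -165/98 85/196 0 4 N
final 0 3 W

n=0: pose=(-3,6,W); sL=160/41, sR=160/29; mL=1920/1189, mR=-4240/1189; mL+mR=-80/41 → advance -1; mR−mL=-6160/1189 → turn -1·90°
n=1: pose=(-2,6,N); sL=4, sR=40/37; mL=-108/37, mR=34/37; mL+mR=-2 → advance -1; mR−mL=142/37 → turn +1·90°
n=2: pose=(-2,5,W); sL=160/61, sR=160/37; mL=3840/2257, mR=-6800/2257; mL+mR=-80/61 → advance -1; mR−mL=-10640/2257 → turn -1·90°
n=3: pose=(-1,5,N); sL=16/5, sR=16/17; mL=-192/85, mR=56/85; mL+mR=-8/5 → advance -1; mR−mL=248/85 → turn +1·90°
n=4: pose=(-1,4,W); sL=32/17, sR=160/49; mL=1152/833, mR=-1936/833; mL+mR=-16/17 → advance -1; mR−mL=-3088/833 → turn -1·90°
n=5: pose=(0,4,N); sL=5/2, sR=40/49; mL=-165/98, mR=85/196; mL+mR=-5/4 → advance -1; mR−mL=415/196 → turn +1·90°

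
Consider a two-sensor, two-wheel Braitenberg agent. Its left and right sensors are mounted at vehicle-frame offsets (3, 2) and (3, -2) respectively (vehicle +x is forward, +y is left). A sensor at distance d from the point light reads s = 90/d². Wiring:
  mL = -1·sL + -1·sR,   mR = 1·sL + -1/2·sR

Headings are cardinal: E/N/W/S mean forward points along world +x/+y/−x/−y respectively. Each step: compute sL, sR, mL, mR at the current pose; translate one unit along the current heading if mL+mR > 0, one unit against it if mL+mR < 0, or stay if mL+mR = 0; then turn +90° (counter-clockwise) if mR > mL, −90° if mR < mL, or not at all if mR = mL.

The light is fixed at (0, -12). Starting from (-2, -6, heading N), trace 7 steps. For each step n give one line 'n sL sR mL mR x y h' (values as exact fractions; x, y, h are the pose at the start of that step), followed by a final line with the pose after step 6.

n=0: pose=(-2,-6,N); sL=90/97, sR=10/9; mL=-1780/873, mR=325/873; mL+mR=-5/3 → advance -1; mR−mL=2105/873 → turn +1·90°
n=1: pose=(-2,-7,W); sL=45/17, sR=45/37; mL=-2430/629, mR=2565/1258; mL+mR=-135/74 → advance -1; mR−mL=7425/1258 → turn +1·90°
n=2: pose=(-1,-7,S); sL=18, sR=90/13; mL=-324/13, mR=189/13; mL+mR=-135/13 → advance -1; mR−mL=513/13 → turn +1·90°
n=3: pose=(-1,-6,E); sL=45/34, sR=9/2; mL=-99/17, mR=-63/68; mL+mR=-27/4 → advance -1; mR−mL=333/68 → turn +1·90°
n=4: pose=(-2,-6,N); sL=90/97, sR=10/9; mL=-1780/873, mR=325/873; mL+mR=-5/3 → advance -1; mR−mL=2105/873 → turn +1·90°
n=5: pose=(-2,-7,W); sL=45/17, sR=45/37; mL=-2430/629, mR=2565/1258; mL+mR=-135/74 → advance -1; mR−mL=7425/1258 → turn +1·90°
n=6: pose=(-1,-7,S); sL=18, sR=90/13; mL=-324/13, mR=189/13; mL+mR=-135/13 → advance -1; mR−mL=513/13 → turn +1·90°

0 90/97 10/9 -1780/873 325/873 -2 -6 N
1 45/17 45/37 -2430/629 2565/1258 -2 -7 W
2 18 90/13 -324/13 189/13 -1 -7 S
3 45/34 9/2 -99/17 -63/68 -1 -6 E
4 90/97 10/9 -1780/873 325/873 -2 -6 N
5 45/17 45/37 -2430/629 2565/1258 -2 -7 W
6 18 90/13 -324/13 189/13 -1 -7 S
final -1 -6 E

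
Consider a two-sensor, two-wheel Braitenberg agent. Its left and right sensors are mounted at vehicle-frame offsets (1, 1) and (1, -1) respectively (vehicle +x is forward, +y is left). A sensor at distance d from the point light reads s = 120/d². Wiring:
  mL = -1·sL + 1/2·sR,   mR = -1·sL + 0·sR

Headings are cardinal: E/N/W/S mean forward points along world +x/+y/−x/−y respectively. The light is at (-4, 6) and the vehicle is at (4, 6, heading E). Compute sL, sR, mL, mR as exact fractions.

left sensor world pos  = (5, 7); dL² = 82
right sensor world pos = (5, 5); dR² = 82
sL = 120/82 = 60/41
sR = 120/82 = 60/41
mL = -1·sL + 1/2·sR = -30/41
mR = -1·sL + 0·sR = -60/41

60/41 60/41 -30/41 -60/41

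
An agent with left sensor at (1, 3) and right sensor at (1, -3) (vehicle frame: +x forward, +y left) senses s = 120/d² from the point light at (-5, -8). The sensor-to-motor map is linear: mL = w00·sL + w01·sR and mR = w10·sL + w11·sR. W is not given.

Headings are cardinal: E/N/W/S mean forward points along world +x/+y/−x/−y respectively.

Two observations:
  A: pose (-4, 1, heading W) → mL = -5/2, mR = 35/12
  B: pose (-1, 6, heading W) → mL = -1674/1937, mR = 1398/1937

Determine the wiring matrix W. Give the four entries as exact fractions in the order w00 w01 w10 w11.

obs A: pose=(-4,1,W) → sL=10/3, sR=5/6, mL=-5/2, mR=35/12
obs B: pose=(-1,6,W) → sL=12/13, sR=60/149, mL=-1674/1937, mR=1398/1937
sensor matrix S = [[10/3, 5/6], [12/13, 60/149]]; det S = 1110/1937
solve [mL_A; mL_B] = S·[w00; w01] and [mR_A; mR_B] = S·[w10; w11]:
  w00 = -1/2, w01 = -1, w10 = 1, w11 = -1/2

-1/2 -1 1 -1/2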